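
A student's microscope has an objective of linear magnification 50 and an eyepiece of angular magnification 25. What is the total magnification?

The overall magnification of a compound microscope is the product of the objective and eyepiece magnifications:
M = M_obj x M_eye = 50 x 25 = 1250.

1250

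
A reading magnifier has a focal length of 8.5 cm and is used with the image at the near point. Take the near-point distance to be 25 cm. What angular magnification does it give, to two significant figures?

3.9

M = 1 + D/f = 1 + 25/8.5 = 3.941.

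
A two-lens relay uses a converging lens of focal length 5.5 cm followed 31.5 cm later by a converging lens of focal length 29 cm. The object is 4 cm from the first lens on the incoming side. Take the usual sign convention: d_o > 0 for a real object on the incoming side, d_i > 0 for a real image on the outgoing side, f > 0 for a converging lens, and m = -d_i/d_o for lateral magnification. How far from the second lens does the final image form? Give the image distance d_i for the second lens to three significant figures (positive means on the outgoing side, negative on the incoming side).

Lens 1: 1/d_i1 = 1/f_1 - 1/d_o1 = 1/5.5 - 1/4 = -0.06818 cm^-1, so d_i1 = -14.667 cm.
The intermediate image is virtual, 14.667 cm to the left of lens 1, so d_o2 = L - d_i1 = 31.5 - (-14.667) = 46.167 cm.
Lens 2: 1/d_i2 = 1/f_2 - 1/d_o2 = 1/29 - 1/(46.167) = 0.01282 cm^-1, so d_i2 = 77.990 cm.

78.0 cm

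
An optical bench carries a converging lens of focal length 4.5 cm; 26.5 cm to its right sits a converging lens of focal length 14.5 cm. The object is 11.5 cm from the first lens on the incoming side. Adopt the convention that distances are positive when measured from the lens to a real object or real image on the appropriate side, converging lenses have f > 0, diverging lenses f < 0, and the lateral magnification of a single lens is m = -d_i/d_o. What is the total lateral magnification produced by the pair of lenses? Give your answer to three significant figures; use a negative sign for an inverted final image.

First lens: d_i1 = 1/(1/4.5 - 1/11.5) = 7.393 cm.
m_1 = -(7.393)/11.5 = -0.6429.
Object distance for lens 2: d_o2 = 26.5 - 7.393 = 19.107 cm.
Second lens: d_i2 = 1/(1/14.5 - 1/(19.107)) = 60.136 cm.
m_2 = -(60.136)/(19.107) = -3.1473.
The system's lateral magnification is m_1 m_2 = (-0.6429)(-3.1473) = 2.0233.

2.02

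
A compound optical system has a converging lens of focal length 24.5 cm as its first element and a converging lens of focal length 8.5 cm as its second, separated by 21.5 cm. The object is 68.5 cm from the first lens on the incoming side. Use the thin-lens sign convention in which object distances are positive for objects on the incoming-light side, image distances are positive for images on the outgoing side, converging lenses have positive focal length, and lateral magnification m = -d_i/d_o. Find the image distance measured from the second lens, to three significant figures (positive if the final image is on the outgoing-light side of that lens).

Lens 1: 1/d_i1 = 1/f_1 - 1/d_o1 = 1/24.5 - 1/68.5 = 0.02622 cm^-1, so d_i1 = 38.142 cm.
Since 38.142 cm > 21.5 cm, the first image lies past the second lens and serves as a virtual object: d_o2 = L - d_i1 = -16.642 cm.
Lens 2: 1/d_i2 = 1/f_2 - 1/d_o2 = 1/8.5 - 1/(-16.642) = 0.17774 cm^-1, so d_i2 = 5.626 cm.

5.63 cm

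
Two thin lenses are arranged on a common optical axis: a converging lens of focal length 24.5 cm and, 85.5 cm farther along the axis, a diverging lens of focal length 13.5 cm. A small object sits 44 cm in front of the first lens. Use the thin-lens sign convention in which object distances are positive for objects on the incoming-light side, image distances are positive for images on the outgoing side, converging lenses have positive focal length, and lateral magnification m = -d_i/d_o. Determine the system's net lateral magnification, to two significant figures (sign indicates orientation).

Applying the thin-lens equation to the first lens, 1/24.5 = 1/44 + 1/d_i1, which gives d_i1 = 55.282 cm.
Its lateral magnification is m_1 = -d_i1/d_o1 = -(55.282)/44 = -1.2564.
The intermediate image is 55.282 cm to the right of lens 1, so d_o2 = L - d_i1 = 85.5 - 55.282 = 30.218 cm.
Applying the thin-lens equation again with f_2 = -13.5 cm and d_o2 = 30.218 cm gives d_i2 = -9.331 cm.
m_2 = -(-9.331)/(30.218) = 0.3088.
Total m = m_1 x m_2 = (-1.2564)(0.3088) = -0.3880.

-0.39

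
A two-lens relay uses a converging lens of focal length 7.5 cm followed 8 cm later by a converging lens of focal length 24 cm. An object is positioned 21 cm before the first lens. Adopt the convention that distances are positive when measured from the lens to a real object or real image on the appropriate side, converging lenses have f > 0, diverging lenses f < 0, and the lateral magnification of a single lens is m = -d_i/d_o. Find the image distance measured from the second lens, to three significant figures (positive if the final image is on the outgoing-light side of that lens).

3.18 cm

Applying the thin-lens equation to the first lens, 1/7.5 = 1/21 + 1/d_i1, which gives d_i1 = 11.667 cm.
This image would form 11.667 cm past lens 1, i.e. 3.667 cm beyond lens 2, so it is a virtual object for lens 2: d_o2 = 8 - 11.667 = -3.667 cm.
Applying the thin-lens equation again with f_2 = 24 cm and d_o2 = -3.667 cm gives d_i2 = 3.181 cm.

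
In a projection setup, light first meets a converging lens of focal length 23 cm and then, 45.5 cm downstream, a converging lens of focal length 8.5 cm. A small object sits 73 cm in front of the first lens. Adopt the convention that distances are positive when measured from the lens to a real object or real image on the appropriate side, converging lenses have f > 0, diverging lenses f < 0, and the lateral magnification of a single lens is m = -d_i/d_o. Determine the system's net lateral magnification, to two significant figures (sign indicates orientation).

1.1

First lens: d_i1 = 1/(1/23 - 1/73) = 33.580 cm.
m_1 = -(33.580)/73 = -0.4600.
Object distance for lens 2: d_o2 = 45.5 - 33.580 = 11.920 cm.
Second lens: d_i2 = 1/(1/8.5 - 1/(11.920)) = 29.626 cm.
m_2 = -(29.626)/(11.920) = -2.4854.
Total m = m_1 x m_2 = (-0.4600)(-2.4854) = 1.1433.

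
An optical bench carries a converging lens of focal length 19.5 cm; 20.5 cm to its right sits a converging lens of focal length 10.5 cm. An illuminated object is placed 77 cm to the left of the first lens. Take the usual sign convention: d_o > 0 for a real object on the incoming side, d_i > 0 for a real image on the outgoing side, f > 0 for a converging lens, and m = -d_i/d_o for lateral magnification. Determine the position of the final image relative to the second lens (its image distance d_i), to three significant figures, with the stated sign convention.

Lens 1: 1/d_i1 = 1/f_1 - 1/d_o1 = 1/19.5 - 1/77 = 0.03830 cm^-1, so d_i1 = 26.113 cm.
This image would form 26.113 cm past lens 1, i.e. 5.613 cm beyond lens 2, so it is a virtual object for lens 2: d_o2 = 20.5 - 26.113 = -5.613 cm.
Lens 2: 1/d_i2 = 1/f_2 - 1/d_o2 = 1/10.5 - 1/(-5.613) = 0.27339 cm^-1, so d_i2 = 3.658 cm.

3.66 cm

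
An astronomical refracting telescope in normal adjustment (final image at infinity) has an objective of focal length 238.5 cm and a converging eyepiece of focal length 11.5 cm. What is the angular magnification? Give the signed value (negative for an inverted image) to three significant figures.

M = -f_obj/f_eye = -238.5/(11.5) = -20.739.

-20.7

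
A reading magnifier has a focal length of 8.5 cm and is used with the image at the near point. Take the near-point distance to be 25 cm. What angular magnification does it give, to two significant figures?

3.9

M = 1 + D/f = 1 + 25/8.5 = 3.941.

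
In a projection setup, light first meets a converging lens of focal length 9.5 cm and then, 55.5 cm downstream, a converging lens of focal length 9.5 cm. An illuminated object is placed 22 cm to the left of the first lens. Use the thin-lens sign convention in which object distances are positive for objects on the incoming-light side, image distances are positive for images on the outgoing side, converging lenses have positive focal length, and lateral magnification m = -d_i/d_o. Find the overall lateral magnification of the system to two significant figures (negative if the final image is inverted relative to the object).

Applying the thin-lens equation to the first lens, 1/9.5 = 1/22 + 1/d_i1, which gives d_i1 = 16.720 cm.
Its lateral magnification is m_1 = -d_i1/d_o1 = -(16.720)/22 = -0.7600.
Object distance for lens 2: d_o2 = 55.5 - 16.720 = 38.780 cm.
Applying the thin-lens equation again with f_2 = 9.5 cm and d_o2 = 38.780 cm gives d_i2 = 12.582 cm.
m_2 = -(12.582)/(38.780) = -0.3245.
The system's lateral magnification is m_1 m_2 = (-0.7600)(-0.3245) = 0.2466.

0.25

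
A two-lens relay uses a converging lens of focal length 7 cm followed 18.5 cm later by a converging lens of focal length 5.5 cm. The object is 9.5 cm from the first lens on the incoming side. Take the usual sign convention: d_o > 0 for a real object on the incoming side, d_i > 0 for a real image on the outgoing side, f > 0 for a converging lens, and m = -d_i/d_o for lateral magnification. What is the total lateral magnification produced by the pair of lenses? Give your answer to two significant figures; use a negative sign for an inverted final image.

Lens 1: 1/d_i1 = 1/f_1 - 1/d_o1 = 1/7 - 1/9.5 = 0.03759 cm^-1, so d_i1 = 26.600 cm.
m_1 = -(26.600)/9.5 = -2.8000.
Since 26.600 cm > 18.5 cm, the first image lies past the second lens and serves as a virtual object: d_o2 = L - d_i1 = -8.100 cm.
Lens 2: 1/d_i2 = 1/f_2 - 1/d_o2 = 1/5.5 - 1/(-8.100) = 0.30527 cm^-1, so d_i2 = 3.276 cm.
m_2 = -(3.276)/(-8.100) = 0.4044.
Overall magnification: m = m_1 m_2 = -1.1324.

-1.1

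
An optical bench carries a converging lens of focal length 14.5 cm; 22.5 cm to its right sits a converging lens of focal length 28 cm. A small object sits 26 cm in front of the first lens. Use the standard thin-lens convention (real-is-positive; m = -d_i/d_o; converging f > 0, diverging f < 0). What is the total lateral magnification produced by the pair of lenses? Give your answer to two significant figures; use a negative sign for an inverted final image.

-0.92

Applying the thin-lens equation to the first lens, 1/14.5 = 1/26 + 1/d_i1, which gives d_i1 = 32.783 cm.
Its lateral magnification is m_1 = -d_i1/d_o1 = -(32.783)/26 = -1.2609.
This image would form 32.783 cm past lens 1, i.e. 10.283 cm beyond lens 2, so it is a virtual object for lens 2: d_o2 = 22.5 - 32.783 = -10.283 cm.
Applying the thin-lens equation again with f_2 = 28 cm and d_o2 = -10.283 cm gives d_i2 = 7.521 cm.
m_2 = -(7.521)/(-10.283) = 0.7314.
Overall magnification: m = m_1 m_2 = -0.9222.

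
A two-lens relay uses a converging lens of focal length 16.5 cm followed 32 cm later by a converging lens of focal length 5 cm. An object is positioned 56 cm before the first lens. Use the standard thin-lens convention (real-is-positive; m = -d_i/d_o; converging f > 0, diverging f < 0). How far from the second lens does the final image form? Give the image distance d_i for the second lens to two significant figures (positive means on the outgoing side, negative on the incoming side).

12 cm

Lens 1: 1/d_i1 = 1/f_1 - 1/d_o1 = 1/16.5 - 1/56 = 0.04275 cm^-1, so d_i1 = 23.392 cm.
The intermediate image is 23.392 cm to the right of lens 1, so d_o2 = L - d_i1 = 32 - 23.392 = 8.608 cm.
Lens 2: 1/d_i2 = 1/f_2 - 1/d_o2 = 1/5 - 1/(8.608) = 0.08382 cm^-1, so d_i2 = 11.930 cm.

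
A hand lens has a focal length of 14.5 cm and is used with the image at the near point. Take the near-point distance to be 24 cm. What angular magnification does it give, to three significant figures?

2.66

M = 1 + D/f = 1 + 24/14.5 = 2.655.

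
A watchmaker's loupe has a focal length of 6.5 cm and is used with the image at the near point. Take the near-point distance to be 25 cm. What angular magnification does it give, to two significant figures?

4.8

M = 1 + D/f = 1 + 25/6.5 = 4.846.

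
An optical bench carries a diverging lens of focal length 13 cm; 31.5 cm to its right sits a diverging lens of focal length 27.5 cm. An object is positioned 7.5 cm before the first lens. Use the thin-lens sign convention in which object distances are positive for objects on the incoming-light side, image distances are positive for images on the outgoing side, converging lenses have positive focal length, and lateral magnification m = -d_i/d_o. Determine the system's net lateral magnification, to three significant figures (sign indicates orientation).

0.274

First lens: d_i1 = 1/(1/(-13) - 1/7.5) = -4.756 cm.
m_1 = -(-4.756)/7.5 = 0.6341.
The intermediate image is virtual, 4.756 cm to the left of lens 1, so d_o2 = L - d_i1 = 31.5 - (-4.756) = 36.256 cm.
Second lens: d_i2 = 1/(1/(-27.5) - 1/(36.256)) = -15.638 cm.
m_2 = -(-15.638)/(36.256) = 0.4313.
Overall magnification: m = m_1 m_2 = 0.2735.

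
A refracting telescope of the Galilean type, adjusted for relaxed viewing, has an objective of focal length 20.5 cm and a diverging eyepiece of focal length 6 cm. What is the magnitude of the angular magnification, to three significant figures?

|M| = f_obj/|f_eye| = 20.5/6 = 3.417.

3.42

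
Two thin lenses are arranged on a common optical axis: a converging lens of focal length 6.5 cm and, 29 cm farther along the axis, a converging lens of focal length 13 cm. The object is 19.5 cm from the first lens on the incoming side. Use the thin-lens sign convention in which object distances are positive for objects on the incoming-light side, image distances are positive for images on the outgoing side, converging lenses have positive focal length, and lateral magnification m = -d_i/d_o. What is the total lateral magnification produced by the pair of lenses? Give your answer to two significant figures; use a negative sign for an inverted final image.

Lens 1: 1/d_i1 = 1/f_1 - 1/d_o1 = 1/6.5 - 1/19.5 = 0.10256 cm^-1, so d_i1 = 9.750 cm.
m_1 = -(9.750)/19.5 = -0.5000.
That image sits 19.250 cm in front of the second lens, so d_o2 = 19.250 cm.
Lens 2: 1/d_i2 = 1/f_2 - 1/d_o2 = 1/13 - 1/(19.250) = 0.02498 cm^-1, so d_i2 = 40.040 cm.
m_2 = -(40.040)/(19.250) = -2.0800.
The system's lateral magnification is m_1 m_2 = (-0.5000)(-2.0800) = 1.0400.

1.0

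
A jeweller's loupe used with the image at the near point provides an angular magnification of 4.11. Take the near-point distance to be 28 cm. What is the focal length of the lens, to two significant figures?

9.0 cm

For the image at the near point, M = 1 + D/f.
f = D/(M - 1) = 28/(4.11 - 1) = 9.003 cm.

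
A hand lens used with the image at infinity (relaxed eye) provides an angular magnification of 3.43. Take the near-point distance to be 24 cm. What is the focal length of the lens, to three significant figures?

For the image at infinity, M = D/f.
f = D/M = 24/3.43 = 6.997 cm.

7.00 cm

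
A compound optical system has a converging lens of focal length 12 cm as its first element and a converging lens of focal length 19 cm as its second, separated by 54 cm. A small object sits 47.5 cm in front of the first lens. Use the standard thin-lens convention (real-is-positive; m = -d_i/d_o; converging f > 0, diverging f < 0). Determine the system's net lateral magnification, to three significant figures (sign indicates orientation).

0.339

Applying the thin-lens equation to the first lens, 1/12 = 1/47.5 + 1/d_i1, which gives d_i1 = 16.056 cm.
Its lateral magnification is m_1 = -d_i1/d_o1 = -(16.056)/47.5 = -0.3380.
Object distance for lens 2: d_o2 = 54 - 16.056 = 37.944 cm.
Applying the thin-lens equation again with f_2 = 19 cm and d_o2 = 37.944 cm gives d_i2 = 38.057 cm.
m_2 = -(38.057)/(37.944) = -1.0030.
The system's lateral magnification is m_1 m_2 = (-0.3380)(-1.0030) = 0.3390.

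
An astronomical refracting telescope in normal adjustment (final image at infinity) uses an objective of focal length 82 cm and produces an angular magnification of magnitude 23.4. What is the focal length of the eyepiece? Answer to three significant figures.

|M| = f_obj/f_eye, so f_eye = f_obj/|M| = 82/23.4 = 3.504 cm.

3.50 cm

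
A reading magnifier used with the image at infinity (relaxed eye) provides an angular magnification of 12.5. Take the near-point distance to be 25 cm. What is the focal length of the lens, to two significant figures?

For the image at infinity, M = D/f.
f = D/M = 25/12.5 = 2.000 cm.

2.0 cm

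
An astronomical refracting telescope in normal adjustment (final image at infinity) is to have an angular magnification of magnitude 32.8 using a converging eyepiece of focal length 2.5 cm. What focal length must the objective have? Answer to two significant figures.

82 cm

|M| = f_obj/|f_eye|, so f_obj = |M| x |f_eye| = 32.8 x 2.5 = 82.000 cm.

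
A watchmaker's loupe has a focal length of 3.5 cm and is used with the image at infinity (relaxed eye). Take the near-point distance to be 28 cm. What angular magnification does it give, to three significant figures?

8.00

M = D/f = 28/3.5 = 8.000.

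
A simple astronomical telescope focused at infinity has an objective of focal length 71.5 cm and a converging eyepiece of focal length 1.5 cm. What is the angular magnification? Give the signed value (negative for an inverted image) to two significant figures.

M = -f_obj/f_eye = -71.5/(1.5) = -47.667.

-48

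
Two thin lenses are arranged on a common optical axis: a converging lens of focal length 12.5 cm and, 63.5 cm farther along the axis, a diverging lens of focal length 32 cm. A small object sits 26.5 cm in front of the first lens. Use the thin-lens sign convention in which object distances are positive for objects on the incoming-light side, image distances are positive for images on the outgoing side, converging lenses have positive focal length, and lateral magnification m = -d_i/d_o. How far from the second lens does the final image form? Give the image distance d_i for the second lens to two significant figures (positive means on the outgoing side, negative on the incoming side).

Applying the thin-lens equation to the first lens, 1/12.5 = 1/26.5 + 1/d_i1, which gives d_i1 = 23.661 cm.
The intermediate image is 23.661 cm to the right of lens 1, so d_o2 = L - d_i1 = 63.5 - 23.661 = 39.839 cm.
Applying the thin-lens equation again with f_2 = -32 cm and d_o2 = 39.839 cm gives d_i2 = -17.746 cm.

-18 cm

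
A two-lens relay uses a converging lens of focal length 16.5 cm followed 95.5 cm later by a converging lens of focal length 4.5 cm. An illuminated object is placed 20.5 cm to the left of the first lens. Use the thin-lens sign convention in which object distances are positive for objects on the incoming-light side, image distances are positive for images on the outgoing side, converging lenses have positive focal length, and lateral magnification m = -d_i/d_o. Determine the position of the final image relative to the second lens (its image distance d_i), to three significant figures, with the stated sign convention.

Applying the thin-lens equation to the first lens, 1/16.5 = 1/20.5 + 1/d_i1, which gives d_i1 = 84.562 cm.
That image sits 10.938 cm in front of the second lens, so d_o2 = 10.938 cm.
Applying the thin-lens equation again with f_2 = 4.5 cm and d_o2 = 10.938 cm gives d_i2 = 7.646 cm.

7.65 cm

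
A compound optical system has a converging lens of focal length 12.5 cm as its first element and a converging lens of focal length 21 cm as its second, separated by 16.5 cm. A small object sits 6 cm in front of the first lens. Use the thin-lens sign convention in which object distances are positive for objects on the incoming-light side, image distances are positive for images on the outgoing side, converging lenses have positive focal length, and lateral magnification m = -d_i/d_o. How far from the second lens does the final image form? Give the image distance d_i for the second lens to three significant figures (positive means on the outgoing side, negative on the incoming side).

Lens 1: 1/d_i1 = 1/f_1 - 1/d_o1 = 1/12.5 - 1/6 = -0.08667 cm^-1, so d_i1 = -11.538 cm.
The intermediate image is virtual, 11.538 cm to the left of lens 1, so d_o2 = L - d_i1 = 16.5 - (-11.538) = 28.038 cm.
Lens 2: 1/d_i2 = 1/f_2 - 1/d_o2 = 1/21 - 1/(28.038) = 0.01195 cm^-1, so d_i2 = 83.656 cm.

83.7 cm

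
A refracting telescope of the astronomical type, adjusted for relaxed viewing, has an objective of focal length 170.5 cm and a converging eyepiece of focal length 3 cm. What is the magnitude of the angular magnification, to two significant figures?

|M| = f_obj/|f_eye| = 170.5/3 = 56.833.

57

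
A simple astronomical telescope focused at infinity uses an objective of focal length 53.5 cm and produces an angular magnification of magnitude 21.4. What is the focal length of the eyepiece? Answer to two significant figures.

2.5 cm

|M| = f_obj/f_eye, so f_eye = f_obj/|M| = 53.5/21.4 = 2.500 cm.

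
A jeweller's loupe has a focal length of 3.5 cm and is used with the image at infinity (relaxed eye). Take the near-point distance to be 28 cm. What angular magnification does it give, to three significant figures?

8.00

M = D/f = 28/3.5 = 8.000.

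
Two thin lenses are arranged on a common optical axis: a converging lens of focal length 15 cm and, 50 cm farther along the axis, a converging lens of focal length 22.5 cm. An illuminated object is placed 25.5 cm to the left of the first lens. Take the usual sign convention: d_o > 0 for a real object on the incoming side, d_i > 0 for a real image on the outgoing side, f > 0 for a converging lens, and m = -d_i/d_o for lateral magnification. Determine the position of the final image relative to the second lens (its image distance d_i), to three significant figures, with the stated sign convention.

Lens 1: 1/d_i1 = 1/f_1 - 1/d_o1 = 1/15 - 1/25.5 = 0.02745 cm^-1, so d_i1 = 36.429 cm.
The intermediate image is 36.429 cm to the right of lens 1, so d_o2 = L - d_i1 = 50 - 36.429 = 13.571 cm.
Lens 2: 1/d_i2 = 1/f_2 - 1/d_o2 = 1/22.5 - 1/(13.571) = -0.02924 cm^-1, so d_i2 = -34.200 cm.

-34.2 cm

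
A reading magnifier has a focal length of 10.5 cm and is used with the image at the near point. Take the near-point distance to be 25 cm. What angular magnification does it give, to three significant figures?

M = 1 + D/f = 1 + 25/10.5 = 3.381.

3.38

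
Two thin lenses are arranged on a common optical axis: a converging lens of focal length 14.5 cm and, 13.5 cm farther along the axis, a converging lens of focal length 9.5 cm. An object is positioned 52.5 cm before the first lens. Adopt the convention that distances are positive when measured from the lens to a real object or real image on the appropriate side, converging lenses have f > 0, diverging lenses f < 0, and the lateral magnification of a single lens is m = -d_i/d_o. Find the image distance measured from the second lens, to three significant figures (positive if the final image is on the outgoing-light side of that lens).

First lens: d_i1 = 1/(1/14.5 - 1/52.5) = 20.033 cm.
This image would form 20.033 cm past lens 1, i.e. 6.533 cm beyond lens 2, so it is a virtual object for lens 2: d_o2 = 13.5 - 20.033 = -6.533 cm.
Second lens: d_i2 = 1/(1/9.5 - 1/(-6.533)) = 3.871 cm.

3.87 cm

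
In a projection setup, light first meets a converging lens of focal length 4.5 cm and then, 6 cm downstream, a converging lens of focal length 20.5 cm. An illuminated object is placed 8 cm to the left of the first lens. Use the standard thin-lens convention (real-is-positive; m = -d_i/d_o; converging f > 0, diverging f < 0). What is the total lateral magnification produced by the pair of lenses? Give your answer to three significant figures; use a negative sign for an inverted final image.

-1.06

Lens 1: 1/d_i1 = 1/f_1 - 1/d_o1 = 1/4.5 - 1/8 = 0.09722 cm^-1, so d_i1 = 10.286 cm.
m_1 = -(10.286)/8 = -1.2857.
Since 10.286 cm > 6 cm, the first image lies past the second lens and serves as a virtual object: d_o2 = L - d_i1 = -4.286 cm.
Lens 2: 1/d_i2 = 1/f_2 - 1/d_o2 = 1/20.5 - 1/(-4.286) = 0.28211 cm^-1, so d_i2 = 3.545 cm.
m_2 = -(3.545)/(-4.286) = 0.8271.
Total m = m_1 x m_2 = (-1.2857)(0.8271) = -1.0634.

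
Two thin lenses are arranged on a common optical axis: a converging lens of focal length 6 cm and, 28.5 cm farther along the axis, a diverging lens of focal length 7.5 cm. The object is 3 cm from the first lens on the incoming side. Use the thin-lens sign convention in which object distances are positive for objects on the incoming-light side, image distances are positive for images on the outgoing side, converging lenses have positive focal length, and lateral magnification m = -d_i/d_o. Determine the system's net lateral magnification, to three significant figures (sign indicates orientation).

0.357

Applying the thin-lens equation to the first lens, 1/6 = 1/3 + 1/d_i1, which gives d_i1 = -6.000 cm.
Its lateral magnification is m_1 = -d_i1/d_o1 = -(-6.000)/3 = 2.0000.
With d_i1 < 0 the first image is virtual and lies on the object side; the object distance for lens 2 is d_o2 = 28.5 - (-6.000) = 34.500 cm.
Applying the thin-lens equation again with f_2 = -7.5 cm and d_o2 = 34.500 cm gives d_i2 = -6.161 cm.
m_2 = -(-6.161)/(34.500) = 0.1786.
Total m = m_1 x m_2 = (2.0000)(0.1786) = 0.3571.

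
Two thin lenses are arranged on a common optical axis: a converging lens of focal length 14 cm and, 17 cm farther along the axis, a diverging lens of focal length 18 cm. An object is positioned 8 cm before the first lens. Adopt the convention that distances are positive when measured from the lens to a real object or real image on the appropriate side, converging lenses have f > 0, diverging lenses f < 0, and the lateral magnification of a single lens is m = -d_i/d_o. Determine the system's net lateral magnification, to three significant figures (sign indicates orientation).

First lens: d_i1 = 1/(1/14 - 1/8) = -18.667 cm.
m_1 = -(-18.667)/8 = 2.3333.
With d_i1 < 0 the first image is virtual and lies on the object side; the object distance for lens 2 is d_o2 = 17 - (-18.667) = 35.667 cm.
Second lens: d_i2 = 1/(1/(-18) - 1/(35.667)) = -11.963 cm.
m_2 = -(-11.963)/(35.667) = 0.3354.
Overall magnification: m = m_1 m_2 = 0.7826.

0.783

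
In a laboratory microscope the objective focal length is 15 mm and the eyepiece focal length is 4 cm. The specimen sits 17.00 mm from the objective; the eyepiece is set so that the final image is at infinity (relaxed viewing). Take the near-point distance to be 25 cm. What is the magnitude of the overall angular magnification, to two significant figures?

47

Convert to cm: f_obj = 15 mm = 1.5 cm; d_o = 17.00 mm = 1.70 cm.
Objective: 1/d_i = 1/f_obj - 1/d_o = 1/1.5 - 1/1.70 = 0.07843 cm^-1, so d_i = 12.750 cm.
m_obj = -d_i/d_o = -12.750/1.70 = -7.500.
Eyepiece angular magnification (image at infinity): M_eye = D/f_e = 25/4 = 6.250.
Overall M = m_obj x M_eye = (-7.500)(6.250) = -46.88.
|M| = 46.88.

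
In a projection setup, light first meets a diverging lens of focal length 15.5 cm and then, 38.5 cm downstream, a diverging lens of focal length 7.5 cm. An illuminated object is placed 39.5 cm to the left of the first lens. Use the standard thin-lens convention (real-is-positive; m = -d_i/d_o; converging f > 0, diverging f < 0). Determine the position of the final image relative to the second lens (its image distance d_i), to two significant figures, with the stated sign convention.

Applying the thin-lens equation to the first lens, 1/(-15.5) = 1/39.5 + 1/d_i1, which gives d_i1 = -11.132 cm.
The intermediate image is virtual, 11.132 cm to the left of lens 1, so d_o2 = L - d_i1 = 38.5 - (-11.132) = 49.632 cm.
Applying the thin-lens equation again with f_2 = -7.5 cm and d_o2 = 49.632 cm gives d_i2 = -6.515 cm.

-6.5 cm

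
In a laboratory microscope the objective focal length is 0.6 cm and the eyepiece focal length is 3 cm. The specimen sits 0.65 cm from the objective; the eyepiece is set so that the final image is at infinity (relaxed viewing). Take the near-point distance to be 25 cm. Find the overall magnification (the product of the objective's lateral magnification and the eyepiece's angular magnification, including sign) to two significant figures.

Objective: 1/d_i = 1/f_obj - 1/d_o = 1/0.6 - 1/0.65 = 0.12821 cm^-1, so d_i = 7.800 cm.
m_obj = -d_i/d_o = -7.800/0.65 = -12.000.
Eyepiece angular magnification (image at infinity): M_eye = D/f_e = 25/3 = 8.333.
Overall M = m_obj x M_eye = (-12.000)(8.333) = -100.00.

-100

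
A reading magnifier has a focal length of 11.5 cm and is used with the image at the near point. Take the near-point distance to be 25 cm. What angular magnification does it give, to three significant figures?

3.17

M = 1 + D/f = 1 + 25/11.5 = 3.174.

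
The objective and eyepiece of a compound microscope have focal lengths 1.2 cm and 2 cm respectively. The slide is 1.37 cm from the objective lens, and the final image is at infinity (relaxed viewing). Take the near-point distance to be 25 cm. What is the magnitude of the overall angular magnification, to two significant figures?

Objective: 1/d_i = 1/f_obj - 1/d_o = 1/1.2 - 1/1.37 = 0.10341 cm^-1, so d_i = 9.671 cm.
m_obj = -d_i/d_o = -9.671/1.37 = -7.059.
Eyepiece angular magnification (image at infinity): M_eye = D/f_e = 25/2 = 12.500.
Overall M = m_obj x M_eye = (-7.059)(12.500) = -88.24.
|M| = 88.24.

88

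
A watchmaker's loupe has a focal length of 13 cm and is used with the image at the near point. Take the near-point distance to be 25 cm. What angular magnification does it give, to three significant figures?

2.92

M = 1 + D/f = 1 + 25/13 = 2.923.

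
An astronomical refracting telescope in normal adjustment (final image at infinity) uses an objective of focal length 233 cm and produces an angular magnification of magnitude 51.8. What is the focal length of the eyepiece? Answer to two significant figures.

|M| = f_obj/f_eye, so f_eye = f_obj/|M| = 233/51.8 = 4.498 cm.

4.5 cm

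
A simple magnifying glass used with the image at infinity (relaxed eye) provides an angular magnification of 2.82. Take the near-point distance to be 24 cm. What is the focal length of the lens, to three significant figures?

8.51 cm

For the image at infinity, M = D/f.
f = D/M = 24/2.82 = 8.511 cm.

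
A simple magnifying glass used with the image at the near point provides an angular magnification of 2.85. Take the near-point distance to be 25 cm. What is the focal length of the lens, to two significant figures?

14 cm

For the image at the near point, M = 1 + D/f.
f = D/(M - 1) = 25/(2.85 - 1) = 13.514 cm.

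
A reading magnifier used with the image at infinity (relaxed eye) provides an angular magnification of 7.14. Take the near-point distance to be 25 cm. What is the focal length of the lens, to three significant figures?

For the image at infinity, M = D/f.
f = D/M = 25/7.14 = 3.501 cm.

3.50 cm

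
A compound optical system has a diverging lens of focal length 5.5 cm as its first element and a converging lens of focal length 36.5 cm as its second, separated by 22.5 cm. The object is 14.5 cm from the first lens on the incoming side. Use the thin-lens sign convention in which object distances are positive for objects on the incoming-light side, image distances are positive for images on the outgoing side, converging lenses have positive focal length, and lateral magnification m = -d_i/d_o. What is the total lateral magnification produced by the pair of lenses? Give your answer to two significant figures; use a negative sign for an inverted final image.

Applying the thin-lens equation to the first lens, 1/(-5.5) = 1/14.5 + 1/d_i1, which gives d_i1 = -3.988 cm.
Its lateral magnification is m_1 = -d_i1/d_o1 = -(-3.988)/14.5 = 0.2750.
With d_i1 < 0 the first image is virtual and lies on the object side; the object distance for lens 2 is d_o2 = 22.5 - (-3.988) = 26.488 cm.
Applying the thin-lens equation again with f_2 = 36.5 cm and d_o2 = 26.488 cm gives d_i2 = -96.559 cm.
m_2 = -(-96.559)/(26.488) = 3.6454.
Overall magnification: m = m_1 m_2 = 1.0025.

1.0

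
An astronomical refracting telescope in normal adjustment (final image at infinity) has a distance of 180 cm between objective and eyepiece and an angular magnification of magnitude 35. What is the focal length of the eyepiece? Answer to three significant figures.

In normal adjustment the tube length equals f_obj + f_eye and |M| = f_obj/f_eye.
So f_obj = 35 f_eye and 35 f_eye + f_eye = 180 cm, giving f_eye = 180/36 = 5.000 cm and f_obj = 175.000 cm.

5.00 cm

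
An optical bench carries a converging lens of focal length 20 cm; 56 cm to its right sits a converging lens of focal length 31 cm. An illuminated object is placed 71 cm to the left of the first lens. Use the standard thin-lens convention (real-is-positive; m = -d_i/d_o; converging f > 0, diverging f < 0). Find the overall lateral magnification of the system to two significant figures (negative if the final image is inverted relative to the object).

Lens 1: 1/d_i1 = 1/f_1 - 1/d_o1 = 1/20 - 1/71 = 0.03592 cm^-1, so d_i1 = 27.843 cm.
m_1 = -(27.843)/71 = -0.3922.
That image sits 28.157 cm in front of the second lens, so d_o2 = 28.157 cm.
Lens 2: 1/d_i2 = 1/f_2 - 1/d_o2 = 1/31 - 1/(28.157) = -0.00326 cm^-1, so d_i2 = -307.007 cm.
m_2 = -(-307.007)/(28.157) = 10.9034.
Total m = m_1 x m_2 = (-0.3922)(10.9034) = -4.2759.

-4.3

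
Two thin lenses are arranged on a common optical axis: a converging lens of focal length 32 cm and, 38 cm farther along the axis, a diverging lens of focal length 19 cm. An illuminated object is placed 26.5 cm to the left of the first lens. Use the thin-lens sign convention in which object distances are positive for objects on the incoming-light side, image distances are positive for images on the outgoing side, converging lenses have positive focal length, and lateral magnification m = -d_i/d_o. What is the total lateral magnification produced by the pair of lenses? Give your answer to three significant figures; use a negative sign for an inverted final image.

0.523

First lens: d_i1 = 1/(1/32 - 1/26.5) = -154.182 cm.
m_1 = -(-154.182)/26.5 = 5.8182.
With d_i1 < 0 the first image is virtual and lies on the object side; the object distance for lens 2 is d_o2 = 38 - (-154.182) = 192.182 cm.
Second lens: d_i2 = 1/(1/(-19) - 1/(192.182)) = -17.291 cm.
m_2 = -(-17.291)/(192.182) = 0.0900.
Overall magnification: m = m_1 m_2 = 0.5235.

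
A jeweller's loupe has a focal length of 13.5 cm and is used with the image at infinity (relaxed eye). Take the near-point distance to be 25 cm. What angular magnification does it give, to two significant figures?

1.9

M = D/f = 25/13.5 = 1.852.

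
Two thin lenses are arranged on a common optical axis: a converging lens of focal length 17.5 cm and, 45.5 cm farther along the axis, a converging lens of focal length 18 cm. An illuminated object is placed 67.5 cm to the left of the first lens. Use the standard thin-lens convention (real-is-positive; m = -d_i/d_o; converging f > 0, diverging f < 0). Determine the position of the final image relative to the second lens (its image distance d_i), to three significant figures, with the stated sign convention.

102 cm

First lens: d_i1 = 1/(1/17.5 - 1/67.5) = 23.625 cm.
Object distance for lens 2: d_o2 = 45.5 - 23.625 = 21.875 cm.
Second lens: d_i2 = 1/(1/18 - 1/(21.875)) = 101.613 cm.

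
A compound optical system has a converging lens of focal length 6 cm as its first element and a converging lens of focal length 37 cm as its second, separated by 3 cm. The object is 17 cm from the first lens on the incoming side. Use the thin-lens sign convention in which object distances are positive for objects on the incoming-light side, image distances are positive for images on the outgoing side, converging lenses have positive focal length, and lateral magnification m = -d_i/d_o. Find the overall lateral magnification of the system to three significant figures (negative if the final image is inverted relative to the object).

Applying the thin-lens equation to the first lens, 1/6 = 1/17 + 1/d_i1, which gives d_i1 = 9.273 cm.
Its lateral magnification is m_1 = -d_i1/d_o1 = -(9.273)/17 = -0.5455.
This image would form 9.273 cm past lens 1, i.e. 6.273 cm beyond lens 2, so it is a virtual object for lens 2: d_o2 = 3 - 9.273 = -6.273 cm.
Applying the thin-lens equation again with f_2 = 37 cm and d_o2 = -6.273 cm gives d_i2 = 5.363 cm.
m_2 = -(5.363)/(-6.273) = 0.8550.
Overall magnification: m = m_1 m_2 = -0.4664.

-0.466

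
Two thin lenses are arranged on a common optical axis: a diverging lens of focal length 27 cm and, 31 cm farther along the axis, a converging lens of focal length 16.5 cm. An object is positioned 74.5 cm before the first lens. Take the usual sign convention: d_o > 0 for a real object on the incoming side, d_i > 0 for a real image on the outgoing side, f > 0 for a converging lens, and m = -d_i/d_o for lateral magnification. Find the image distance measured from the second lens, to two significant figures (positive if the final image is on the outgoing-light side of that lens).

24 cm

First lens: d_i1 = 1/(1/(-27) - 1/74.5) = -19.818 cm.
The intermediate image is virtual, 19.818 cm to the left of lens 1, so d_o2 = L - d_i1 = 31 - (-19.818) = 50.818 cm.
Second lens: d_i2 = 1/(1/16.5 - 1/(50.818)) = 24.433 cm.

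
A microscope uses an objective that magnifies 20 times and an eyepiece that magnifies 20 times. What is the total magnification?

The overall magnification of a compound microscope is the product of the objective and eyepiece magnifications:
M = M_obj x M_eye = 20 x 20 = 400.

400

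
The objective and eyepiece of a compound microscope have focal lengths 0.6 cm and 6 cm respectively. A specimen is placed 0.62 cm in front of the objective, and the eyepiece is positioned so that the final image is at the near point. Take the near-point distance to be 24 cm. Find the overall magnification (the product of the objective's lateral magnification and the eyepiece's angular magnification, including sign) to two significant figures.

Objective: 1/d_i = 1/f_obj - 1/d_o = 1/0.6 - 1/0.62 = 0.05376 cm^-1, so d_i = 18.600 cm.
m_obj = -d_i/d_o = -18.600/0.62 = -30.000.
Eyepiece angular magnification (image at near point): M_eye = 1 + D/f_e = 1 + 24/6 = 5.000.
Overall M = m_obj x M_eye = (-30.000)(5.000) = -150.00.

-150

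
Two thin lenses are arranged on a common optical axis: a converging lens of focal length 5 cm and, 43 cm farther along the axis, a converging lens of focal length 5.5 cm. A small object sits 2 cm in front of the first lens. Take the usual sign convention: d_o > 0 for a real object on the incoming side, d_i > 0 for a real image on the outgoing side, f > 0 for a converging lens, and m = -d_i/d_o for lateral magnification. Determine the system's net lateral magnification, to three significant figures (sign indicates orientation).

First lens: d_i1 = 1/(1/5 - 1/2) = -3.333 cm.
m_1 = -(-3.333)/2 = 1.6667.
The intermediate image is virtual, 3.333 cm to the left of lens 1, so d_o2 = L - d_i1 = 43 - (-3.333) = 46.333 cm.
Second lens: d_i2 = 1/(1/5.5 - 1/(46.333)) = 6.241 cm.
m_2 = -(6.241)/(46.333) = -0.1347.
Overall magnification: m = m_1 m_2 = -0.2245.

-0.224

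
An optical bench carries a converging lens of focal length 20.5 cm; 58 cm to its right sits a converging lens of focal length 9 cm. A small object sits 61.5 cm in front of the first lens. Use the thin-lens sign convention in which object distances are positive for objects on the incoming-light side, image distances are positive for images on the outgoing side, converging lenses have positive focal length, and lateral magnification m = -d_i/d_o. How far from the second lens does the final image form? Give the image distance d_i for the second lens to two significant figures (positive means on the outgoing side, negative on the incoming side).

13 cm

Lens 1: 1/d_i1 = 1/f_1 - 1/d_o1 = 1/20.5 - 1/61.5 = 0.03252 cm^-1, so d_i1 = 30.750 cm.
The intermediate image is 30.750 cm to the right of lens 1, so d_o2 = L - d_i1 = 58 - 30.750 = 27.250 cm.
Lens 2: 1/d_i2 = 1/f_2 - 1/d_o2 = 1/9 - 1/(27.250) = 0.07441 cm^-1, so d_i2 = 13.438 cm.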